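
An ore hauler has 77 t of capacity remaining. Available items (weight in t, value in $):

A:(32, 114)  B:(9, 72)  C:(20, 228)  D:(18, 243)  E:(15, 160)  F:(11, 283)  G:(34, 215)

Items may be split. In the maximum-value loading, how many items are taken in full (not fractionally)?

5

Sort by value per unit weight and fill in that order.
Ratios (sorted): F 25.73, D 13.50, C 11.40, E 10.67, B 8.00, G 6.32, A 3.56
take F (11 @ 283); take D (18 @ 243); take C (20 @ 228); take E (15 @ 160); take B (9 @ 72); take 4/34 of G → 25.29. Capacity used 77/77.
5 item(s) taken whole; one partial (take 4/34 of G).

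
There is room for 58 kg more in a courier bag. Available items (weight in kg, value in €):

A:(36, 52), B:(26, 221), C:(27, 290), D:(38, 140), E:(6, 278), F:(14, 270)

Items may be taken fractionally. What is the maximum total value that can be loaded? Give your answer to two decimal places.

Greedy by value/weight ratio, highest first.
Order: E (278/6=46.33) > F (270/14=19.29) > C (290/27=10.74) > B (221/26=8.50) > D (140/38=3.68) > A (52/36=1.44)
Fill: take E (6 @ 278) → take F (14 @ 270) → take C (27 @ 290) → take 11/26 of B → 93.50; 58/58 used.
Total value = 931.50

931.50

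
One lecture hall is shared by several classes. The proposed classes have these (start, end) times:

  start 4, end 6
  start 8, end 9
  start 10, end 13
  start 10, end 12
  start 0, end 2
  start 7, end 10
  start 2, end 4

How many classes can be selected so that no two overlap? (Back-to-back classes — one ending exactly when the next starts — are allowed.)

Sort by end time and greedily take each interval whose start is ≥ the last chosen end.
Sorted by end: (0,2)  (2,4)  (4,6)  (8,9)  (7,10)  (10,12)  (10,13)
take (0,2); take (2,4); take (4,6); take (8,9); skip (7,10); take (10,12).
Selected 5 classes.

5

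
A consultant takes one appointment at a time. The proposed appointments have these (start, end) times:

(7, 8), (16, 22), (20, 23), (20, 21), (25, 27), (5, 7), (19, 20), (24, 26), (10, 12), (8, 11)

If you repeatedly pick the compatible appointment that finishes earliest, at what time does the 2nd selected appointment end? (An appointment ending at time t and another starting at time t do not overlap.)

Sort by end time and greedily take each interval whose start is ≥ the last chosen end.
By end time: (5,7), (7,8), (8,11), (10,12), (19,20), (20,21), (16,22), (20,23), (24,26), (25,27).
Pick (5,7); next start ≥ 7 → (7,8); next start ≥ 8 → (8,11); next start ≥ 11 → (19,20); next start ≥ 20 → (20,21); next start ≥ 21 → (24,26).
Selected: (5,7) (7,8) (8,11) (19,20) (20,21) (24,26)

8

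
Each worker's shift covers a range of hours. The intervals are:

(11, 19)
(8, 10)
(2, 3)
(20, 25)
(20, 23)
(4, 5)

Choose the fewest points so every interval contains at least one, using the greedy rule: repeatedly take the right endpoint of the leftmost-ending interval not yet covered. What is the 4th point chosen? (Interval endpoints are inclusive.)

Sort by right endpoint; whenever an interval is uncovered, place a point at its right end.
Sorted: [2,3] [4,5] [8,10] [11,19] [20,23] [20,25]
{[2,3]} hit by 3; {[4,5]} hit by 5; {[8,10]} hit by 10; {[11,19]} hit by 19; {[20,23],[20,25]} hit by 23.
Points: 3, 5, 10, 19, 23 (5 total).

19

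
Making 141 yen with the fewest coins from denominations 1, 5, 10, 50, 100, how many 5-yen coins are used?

0

141 − 1×100→41 − 4×10→1 − 1×1→0
Count of 5: 0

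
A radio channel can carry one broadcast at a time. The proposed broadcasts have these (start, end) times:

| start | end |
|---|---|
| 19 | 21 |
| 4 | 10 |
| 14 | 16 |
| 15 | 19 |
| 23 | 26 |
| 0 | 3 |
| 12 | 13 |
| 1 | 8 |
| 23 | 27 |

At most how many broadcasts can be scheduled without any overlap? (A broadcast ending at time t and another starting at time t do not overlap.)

By end time: (0,3), (1,8), (4,10), (12,13), (14,16), (15,19), (19,21), (23,26), (23,27).
Pick (0,3); next start ≥ 3 → (4,10); next start ≥ 10 → (12,13); next start ≥ 13 → (14,16); next start ≥ 16 → (19,21); next start ≥ 21 → (23,26).
Selected 6 broadcasts.

6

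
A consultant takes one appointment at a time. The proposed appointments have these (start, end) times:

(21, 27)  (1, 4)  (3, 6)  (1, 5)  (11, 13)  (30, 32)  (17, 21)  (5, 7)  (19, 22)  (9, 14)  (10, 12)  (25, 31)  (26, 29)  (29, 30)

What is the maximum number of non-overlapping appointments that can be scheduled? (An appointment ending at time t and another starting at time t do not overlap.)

By end time: (1,4), (1,5), (3,6), (5,7), (10,12), (11,13), (9,14), (17,21), (19,22), (21,27), (26,29), (29,30), (25,31), (30,32).
Pick (1,4); next start ≥ 4 → (5,7); next start ≥ 7 → (10,12); next start ≥ 12 → (17,21); next start ≥ 21 → (21,27); next start ≥ 27 → (29,30); next start ≥ 30 → (30,32).
Selected 7 appointments.

7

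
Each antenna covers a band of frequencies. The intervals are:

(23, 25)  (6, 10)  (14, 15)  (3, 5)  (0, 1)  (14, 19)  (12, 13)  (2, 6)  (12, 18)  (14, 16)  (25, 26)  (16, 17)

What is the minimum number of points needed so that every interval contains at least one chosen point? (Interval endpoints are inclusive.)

Sort by right endpoint; whenever an interval is uncovered, place a point at its right end.
By right end: [0,1]  [3,5]  [2,6]  [6,10]  [12,13]  [14,15]  [14,16]  [16,17]  [12,18]  [14,19]  [23,25]  [25,26]
[0,1] uncovered → point at 1; [3,5] uncovered → point at 5; [6,10] uncovered → point at 10; [12,13] uncovered → point at 13; [14,15] uncovered → point at 15; [16,17] uncovered → point at 17; [23,25] uncovered → point at 25.
Points: 1, 5, 10, 13, 15, 17, 25 (7 total).

7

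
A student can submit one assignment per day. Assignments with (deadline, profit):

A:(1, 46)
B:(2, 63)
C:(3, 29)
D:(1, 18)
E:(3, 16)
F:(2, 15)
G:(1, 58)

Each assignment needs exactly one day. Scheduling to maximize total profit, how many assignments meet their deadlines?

Sort by profit descending; place each in the latest free slot ≤ its deadline.
By profit: B(d2,63), G(d1,58), A(d1,46), C(d3,29), D(d1,18), E(d3,16), F(d2,15)
B→slot 2; G→slot 1; A skipped; C→slot 3; D skipped; E skipped; F skipped.
3 of 7 scheduled.

3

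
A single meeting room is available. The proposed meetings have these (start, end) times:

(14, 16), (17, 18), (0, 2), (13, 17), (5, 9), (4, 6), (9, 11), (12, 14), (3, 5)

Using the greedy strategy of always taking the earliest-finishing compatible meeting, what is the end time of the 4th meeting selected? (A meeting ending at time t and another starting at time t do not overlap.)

11

Sorted by end: (0,2)  (3,5)  (4,6)  (5,9)  (9,11)  (12,14)  (14,16)  (13,17)  (17,18)
take (0,2); take (3,5); skip (4,6); take (5,9); take (9,11); take (12,14); take (14,16); take (17,18).
Selected: (0,2) (3,5) (5,9) (9,11) (12,14) (14,16) (17,18)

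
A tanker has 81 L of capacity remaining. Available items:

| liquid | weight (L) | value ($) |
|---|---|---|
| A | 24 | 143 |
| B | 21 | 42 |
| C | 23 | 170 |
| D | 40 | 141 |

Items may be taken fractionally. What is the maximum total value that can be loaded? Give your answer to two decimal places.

432.85

Ratios (sorted): C 7.39, A 5.96, D 3.52, B 2.00
take C (23 @ 170); take A (24 @ 143); take 34/40 of D → 119.85. Capacity used 81/81.
Total value = 432.85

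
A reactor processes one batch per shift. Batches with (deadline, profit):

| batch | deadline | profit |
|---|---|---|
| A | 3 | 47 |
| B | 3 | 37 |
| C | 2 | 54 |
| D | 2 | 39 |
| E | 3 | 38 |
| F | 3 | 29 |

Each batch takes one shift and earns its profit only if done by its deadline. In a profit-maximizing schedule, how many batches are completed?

Sort by profit descending; place each in the latest free slot ≤ its deadline.
By profit: C(d2,54), A(d3,47), D(d2,39), E(d3,38), B(d3,37), F(d3,29)
C→slot 2; A→slot 3; D→slot 1; E skipped; B skipped; F skipped.
3 of 6 scheduled.

3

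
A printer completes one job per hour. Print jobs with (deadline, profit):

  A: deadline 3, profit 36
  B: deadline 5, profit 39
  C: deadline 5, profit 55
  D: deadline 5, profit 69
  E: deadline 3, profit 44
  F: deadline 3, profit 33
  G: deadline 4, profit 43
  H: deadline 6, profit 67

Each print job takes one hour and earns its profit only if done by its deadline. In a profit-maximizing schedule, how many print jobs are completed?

6

Sort by profit descending; place each in the latest free slot ≤ its deadline.
By profit: D(d5,69), H(d6,67), C(d5,55), E(d3,44), G(d4,43), B(d5,39), A(d3,36), F(d3,33)
D→slot 5; H→slot 6; C→slot 4; E→slot 3; G→slot 2; B→slot 1; A skipped; F skipped.
6 of 8 scheduled.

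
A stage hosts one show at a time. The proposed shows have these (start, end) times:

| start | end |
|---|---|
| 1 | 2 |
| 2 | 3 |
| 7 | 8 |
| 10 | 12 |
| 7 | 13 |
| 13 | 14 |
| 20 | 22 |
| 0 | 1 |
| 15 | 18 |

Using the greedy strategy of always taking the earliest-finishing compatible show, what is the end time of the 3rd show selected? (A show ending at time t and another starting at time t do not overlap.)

3

Order by finish time; keep every interval that doesn't clash with the previous kept one.
By end time: (0,1), (1,2), (2,3), (7,8), (10,12), (7,13), (13,14), (15,18), (20,22).
Pick (0,1); next start ≥ 1 → (1,2); next start ≥ 2 → (2,3); next start ≥ 3 → (7,8); next start ≥ 8 → (10,12); next start ≥ 12 → (13,14); next start ≥ 14 → (15,18); next start ≥ 18 → (20,22).
Selected: (0,1) (1,2) (2,3) (7,8) (10,12) (13,14) (15,18) (20,22)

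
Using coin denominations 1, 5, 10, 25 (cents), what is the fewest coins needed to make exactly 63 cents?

6

63 = 2×25 + 1×10 + 3×1
Total coins = 2 + 1 + 3 = 6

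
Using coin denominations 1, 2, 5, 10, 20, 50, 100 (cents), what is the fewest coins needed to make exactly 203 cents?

Greedy: take as many of the largest coin as possible, then repeat with the remainder.
203 − 2×100→3 − 1×2→1 − 1×1→0
Total coins = 2 + 1 + 1 = 4

4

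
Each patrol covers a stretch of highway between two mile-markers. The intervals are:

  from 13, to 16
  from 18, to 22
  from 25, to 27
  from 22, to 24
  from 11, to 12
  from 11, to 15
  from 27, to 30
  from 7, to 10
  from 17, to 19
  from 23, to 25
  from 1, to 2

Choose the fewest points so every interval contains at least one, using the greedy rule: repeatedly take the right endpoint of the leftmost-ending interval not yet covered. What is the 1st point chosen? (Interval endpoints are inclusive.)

Process intervals by earliest right end; each time one isn't hit yet, stab at its right endpoint.
By right end: [1,2]  [7,10]  [11,12]  [11,15]  [13,16]  [17,19]  [18,22]  [22,24]  [23,25]  [25,27]  [27,30]
[1,2] uncovered → point at 2; [7,10] uncovered → point at 10; [11,12] uncovered → point at 12; [13,16] uncovered → point at 16; [17,19] uncovered → point at 19; [22,24] uncovered → point at 24; [25,27] uncovered → point at 27.
Points: 2, 10, 12, 16, 19, 24, 27 (7 total).

2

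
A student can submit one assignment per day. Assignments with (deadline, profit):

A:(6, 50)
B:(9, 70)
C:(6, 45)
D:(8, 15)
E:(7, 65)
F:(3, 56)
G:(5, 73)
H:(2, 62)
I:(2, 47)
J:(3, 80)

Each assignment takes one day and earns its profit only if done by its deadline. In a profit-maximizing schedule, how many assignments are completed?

9

Take jobs in profit order; each goes to the latest open slot no later than its deadline.
By profit: J(d3,80), G(d5,73), B(d9,70), E(d7,65), H(d2,62), F(d3,56), A(d6,50), I(d2,47), C(d6,45), D(d8,15)
J→slot 3; G→slot 5; B→slot 9; E→slot 7; H→slot 2; F→slot 1; A→slot 6; I skipped; C→slot 4; D→slot 8.
9 of 10 scheduled.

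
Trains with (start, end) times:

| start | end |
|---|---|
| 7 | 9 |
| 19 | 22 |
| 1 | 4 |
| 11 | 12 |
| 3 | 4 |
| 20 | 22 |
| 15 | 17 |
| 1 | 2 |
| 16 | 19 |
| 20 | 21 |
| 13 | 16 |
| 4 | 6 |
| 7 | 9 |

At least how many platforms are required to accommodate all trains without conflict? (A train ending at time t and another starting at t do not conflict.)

Count concurrent intervals with a sweep; the peak is the room count.
starts: [1, 1, 3, 4, 7, 7, 11, 13, 15, 16, 19, 20, 20]
ends:   [2, 4, 4, 6, 9, 9, 12, 16, 17, 19, 21, 22, 22]
s1→1 s1→2 e2→1 s3→2 e4→1 e4→0 s4→1 e6→0 s7→1 s7→2 e9→1 e9→0 s11→1 e12→0 s13→1 s15→2 e16→1 s16→2 e17→1 e19→0 s19→1 s20→2 s20→3  — peak 3.

3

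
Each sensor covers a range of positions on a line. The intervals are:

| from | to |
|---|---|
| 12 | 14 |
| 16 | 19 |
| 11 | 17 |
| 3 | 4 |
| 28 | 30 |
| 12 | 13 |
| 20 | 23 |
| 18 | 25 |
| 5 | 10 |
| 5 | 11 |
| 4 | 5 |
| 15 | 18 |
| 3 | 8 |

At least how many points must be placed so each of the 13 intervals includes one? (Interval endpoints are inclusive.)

Sort by right endpoint; whenever an interval is uncovered, place a point at its right end.
By right end: [3,4]  [4,5]  [3,8]  [5,10]  [5,11]  [12,13]  [12,14]  [11,17]  [15,18]  [16,19]  [20,23]  [18,25]  [28,30]
[3,4] uncovered → point at 4; [5,10] uncovered → point at 10; [12,13] uncovered → point at 13; [15,18] uncovered → point at 18; [20,23] uncovered → point at 23; [28,30] uncovered → point at 30.
Points: 4, 10, 13, 18, 23, 30 (6 total).

6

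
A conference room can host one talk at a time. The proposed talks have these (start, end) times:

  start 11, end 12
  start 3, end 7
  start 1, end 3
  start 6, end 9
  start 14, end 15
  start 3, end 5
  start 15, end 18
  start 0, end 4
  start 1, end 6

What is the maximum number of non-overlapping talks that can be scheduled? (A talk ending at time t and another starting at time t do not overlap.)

6

By end time: (1,3), (0,4), (3,5), (1,6), (3,7), (6,9), (11,12), (14,15), (15,18).
Pick (1,3); next start ≥ 3 → (3,5); next start ≥ 5 → (6,9); next start ≥ 9 → (11,12); next start ≥ 12 → (14,15); next start ≥ 15 → (15,18).
Selected 6 talks.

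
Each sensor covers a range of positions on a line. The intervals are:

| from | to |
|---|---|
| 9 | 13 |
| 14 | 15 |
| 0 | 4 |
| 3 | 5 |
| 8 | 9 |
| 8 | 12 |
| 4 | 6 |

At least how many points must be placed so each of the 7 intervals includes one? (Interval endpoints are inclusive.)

3

Sort by right endpoint; whenever an interval is uncovered, place a point at its right end.
By right end: [0,4]  [3,5]  [4,6]  [8,9]  [8,12]  [9,13]  [14,15]
[0,4] uncovered → point at 4; [8,9] uncovered → point at 9; [14,15] uncovered → point at 15.
Points: 4, 9, 15 (3 total).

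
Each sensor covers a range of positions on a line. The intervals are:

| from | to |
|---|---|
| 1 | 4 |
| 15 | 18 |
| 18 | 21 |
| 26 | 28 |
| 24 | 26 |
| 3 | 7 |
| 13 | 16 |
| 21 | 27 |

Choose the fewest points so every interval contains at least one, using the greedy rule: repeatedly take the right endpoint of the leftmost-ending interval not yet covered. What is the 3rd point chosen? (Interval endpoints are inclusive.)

Process intervals by earliest right end; each time one isn't hit yet, stab at its right endpoint.
By right end: [1,4]  [3,7]  [13,16]  [15,18]  [18,21]  [24,26]  [21,27]  [26,28]
[1,4] uncovered → point at 4; [13,16] uncovered → point at 16; [18,21] uncovered → point at 21; [24,26] uncovered → point at 26.
Points: 4, 16, 21, 26 (4 total).

21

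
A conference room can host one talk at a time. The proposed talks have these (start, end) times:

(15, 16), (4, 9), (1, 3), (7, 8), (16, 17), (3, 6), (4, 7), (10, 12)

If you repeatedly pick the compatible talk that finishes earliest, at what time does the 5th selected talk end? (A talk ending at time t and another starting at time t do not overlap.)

Sorted by end: (1,3)  (3,6)  (4,7)  (7,8)  (4,9)  (10,12)  (15,16)  (16,17)
take (1,3); take (3,6); skip (4,7); take (7,8); skip (4,9); take (10,12); take (15,16); take (16,17).
Selected: (1,3) (3,6) (7,8) (10,12) (15,16) (16,17)

16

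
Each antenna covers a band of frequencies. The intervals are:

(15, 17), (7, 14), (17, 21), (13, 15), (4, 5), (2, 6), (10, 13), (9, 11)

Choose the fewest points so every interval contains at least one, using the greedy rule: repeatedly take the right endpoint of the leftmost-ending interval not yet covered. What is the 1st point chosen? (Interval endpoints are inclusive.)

Process intervals by earliest right end; each time one isn't hit yet, stab at its right endpoint.
Sorted: [4,5] [2,6] [9,11] [10,13] [7,14] [13,15] [15,17] [17,21]
{[4,5],[2,6]} hit by 5; {[9,11],[10,13],[7,14]} hit by 11; {[13,15],[15,17]} hit by 15; {[17,21]} hit by 21.
Points: 5, 11, 15, 21 (4 total).

5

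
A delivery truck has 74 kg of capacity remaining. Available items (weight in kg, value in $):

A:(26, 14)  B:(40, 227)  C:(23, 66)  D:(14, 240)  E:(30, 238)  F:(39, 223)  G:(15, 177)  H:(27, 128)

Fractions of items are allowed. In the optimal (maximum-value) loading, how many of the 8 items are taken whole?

Greedy by value/weight ratio, highest first.
Ratios (sorted): D 17.14, G 11.80, E 7.93, F 5.72, B 5.67, H 4.74, C 2.87, A 0.54
take D (14 @ 240); take G (15 @ 177); take E (30 @ 238); take 15/39 of F → 85.77. Capacity used 74/74.
3 item(s) taken whole; one partial (take 15/39 of F).

3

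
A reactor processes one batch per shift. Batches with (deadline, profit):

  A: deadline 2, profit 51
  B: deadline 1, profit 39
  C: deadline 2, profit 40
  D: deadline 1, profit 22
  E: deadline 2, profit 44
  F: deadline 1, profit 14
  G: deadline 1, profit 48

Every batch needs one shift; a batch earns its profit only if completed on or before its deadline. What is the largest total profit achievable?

Profit order: A=51 G=48 E=44 C=40 B=39 D=22 F=14
Assign: A→slot 2, G→slot 1, E skipped, C skipped, B skipped, D skipped, F skipped.
Slots: [1:G] [2:A]
Profit = 48 + 51 = 99

99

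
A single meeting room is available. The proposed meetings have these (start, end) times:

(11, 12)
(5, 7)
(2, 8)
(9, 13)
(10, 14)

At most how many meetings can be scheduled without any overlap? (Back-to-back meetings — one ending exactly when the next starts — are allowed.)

2

Order by finish time; keep every interval that doesn't clash with the previous kept one.
By end time: (5,7), (2,8), (11,12), (9,13), (10,14).
Pick (5,7); next start ≥ 7 → (11,12).
Selected 2 meetings.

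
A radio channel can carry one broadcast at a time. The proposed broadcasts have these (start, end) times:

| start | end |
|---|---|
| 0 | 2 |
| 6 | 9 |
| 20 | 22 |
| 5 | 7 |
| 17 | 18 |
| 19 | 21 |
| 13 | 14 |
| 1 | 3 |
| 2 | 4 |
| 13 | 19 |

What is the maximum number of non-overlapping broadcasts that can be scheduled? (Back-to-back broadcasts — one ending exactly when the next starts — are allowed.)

6

Sorted by end: (0,2)  (1,3)  (2,4)  (5,7)  (6,9)  (13,14)  (17,18)  (13,19)  (19,21)  (20,22)
take (0,2); skip (1,3); take (2,4); take (5,7); skip (6,9); take (13,14); take (17,18); take (19,21); skip (20,22).
Selected 6 broadcasts.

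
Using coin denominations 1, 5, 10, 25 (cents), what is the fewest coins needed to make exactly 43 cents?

43 = 1×25 + 1×10 + 1×5 + 3×1
Total coins = 1 + 1 + 1 + 3 = 6

6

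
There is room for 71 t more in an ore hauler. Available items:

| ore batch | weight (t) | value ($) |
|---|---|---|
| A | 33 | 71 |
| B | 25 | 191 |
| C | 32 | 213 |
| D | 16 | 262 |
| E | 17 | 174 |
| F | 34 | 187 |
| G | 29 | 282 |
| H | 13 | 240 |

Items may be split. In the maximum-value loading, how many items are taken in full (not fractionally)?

Greedy by value/weight ratio, highest first.
Ratios (sorted): H 18.46, D 16.38, E 10.24, G 9.72, B 7.64, C 6.66, F 5.50, A 2.15
take H (13 @ 240); take D (16 @ 262); take E (17 @ 174); take 25/29 of G → 243.10. Capacity used 71/71.
3 item(s) taken whole; one partial (take 25/29 of G).

3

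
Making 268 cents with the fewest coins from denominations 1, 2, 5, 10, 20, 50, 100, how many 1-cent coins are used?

Greedy: take as many of the largest coin as possible, then repeat with the remainder.
268 − 2×100→68 − 1×50→18 − 1×10→8 − 1×5→3 − 1×2→1 − 1×1→0
Count of 1: 1

1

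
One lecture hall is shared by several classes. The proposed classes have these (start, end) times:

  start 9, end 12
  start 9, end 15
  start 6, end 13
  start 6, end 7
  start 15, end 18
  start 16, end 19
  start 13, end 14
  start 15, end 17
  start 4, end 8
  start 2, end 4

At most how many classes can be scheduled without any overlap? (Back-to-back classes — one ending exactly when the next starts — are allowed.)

5

Sort by end time and greedily take each interval whose start is ≥ the last chosen end.
By end time: (2,4), (6,7), (4,8), (9,12), (6,13), (13,14), (9,15), (15,17), (15,18), (16,19).
Pick (2,4); next start ≥ 4 → (6,7); next start ≥ 7 → (9,12); next start ≥ 12 → (13,14); next start ≥ 14 → (15,17).
Selected 5 classes.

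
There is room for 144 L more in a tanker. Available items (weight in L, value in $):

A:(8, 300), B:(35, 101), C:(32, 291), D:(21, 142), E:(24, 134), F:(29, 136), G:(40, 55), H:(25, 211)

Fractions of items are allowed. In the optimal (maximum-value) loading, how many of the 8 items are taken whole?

6

Ratios (sorted): A 37.50, C 9.09, H 8.44, D 6.76, E 5.58, F 4.69, B 2.89, G 1.38
take A (8 @ 300); take C (32 @ 291); take H (25 @ 211); take D (21 @ 142); take E (24 @ 134); take F (29 @ 136); take 5/35 of B → 14.43. Capacity used 144/144.
6 item(s) taken whole; one partial (take 5/35 of B).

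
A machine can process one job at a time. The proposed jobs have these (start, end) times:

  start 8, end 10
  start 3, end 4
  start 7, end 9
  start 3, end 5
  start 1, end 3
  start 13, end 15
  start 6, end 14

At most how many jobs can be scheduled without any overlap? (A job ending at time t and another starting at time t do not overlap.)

4

Greedy by earliest finish: after sorting by end time, pick each interval compatible with the last pick.
By end time: (1,3), (3,4), (3,5), (7,9), (8,10), (6,14), (13,15).
Pick (1,3); next start ≥ 3 → (3,4); next start ≥ 4 → (7,9); next start ≥ 9 → (13,15).
Selected 4 jobs.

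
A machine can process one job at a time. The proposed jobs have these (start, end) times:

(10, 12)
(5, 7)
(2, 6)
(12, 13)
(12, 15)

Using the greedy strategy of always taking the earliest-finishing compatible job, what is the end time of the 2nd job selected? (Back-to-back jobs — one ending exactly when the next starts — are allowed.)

12

Sorted by end: (2,6)  (5,7)  (10,12)  (12,13)  (12,15)
take (2,6); take (10,12); take (12,13); skip (12,15).
Selected: (2,6) (10,12) (12,13)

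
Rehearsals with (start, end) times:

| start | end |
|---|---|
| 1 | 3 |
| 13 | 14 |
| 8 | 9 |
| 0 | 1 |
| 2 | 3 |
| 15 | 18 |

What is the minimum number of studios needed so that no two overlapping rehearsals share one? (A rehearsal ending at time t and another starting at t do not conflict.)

The answer is the maximum number of intervals overlapping at any instant.
starts: [0, 1, 2, 8, 13, 15]
ends:   [1, 3, 3, 9, 14, 18]
s0→1 e1→0 s1→1 s2→2  — peak 2.

2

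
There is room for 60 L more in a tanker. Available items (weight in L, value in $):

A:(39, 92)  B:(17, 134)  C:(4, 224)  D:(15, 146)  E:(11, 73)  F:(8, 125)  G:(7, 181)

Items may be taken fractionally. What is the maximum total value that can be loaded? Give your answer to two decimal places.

869.73

Greedy by value/weight ratio, highest first.
Order: C (224/4=56.00) > G (181/7=25.86) > F (125/8=15.62) > D (146/15=9.73) > B (134/17=7.88) > E (73/11=6.64) > A (92/39=2.36)
Fill: take C (4 @ 224) → take G (7 @ 181) → take F (8 @ 125) → take D (15 @ 146) → take B (17 @ 134) → take 9/11 of E → 59.73; 60/60 used.
Total value = 869.73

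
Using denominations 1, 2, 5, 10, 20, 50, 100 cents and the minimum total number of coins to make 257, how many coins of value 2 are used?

1

257 = 2×100 + 1×50 + 1×5 + 1×2
Count of 2: 1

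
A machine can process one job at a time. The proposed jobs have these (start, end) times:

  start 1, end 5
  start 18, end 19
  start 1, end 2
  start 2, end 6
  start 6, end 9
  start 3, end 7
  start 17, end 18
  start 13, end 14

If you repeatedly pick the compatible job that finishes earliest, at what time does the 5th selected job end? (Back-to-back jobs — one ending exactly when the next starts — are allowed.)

18

Sorted by end: (1,2)  (1,5)  (2,6)  (3,7)  (6,9)  (13,14)  (17,18)  (18,19)
take (1,2); take (2,6); take (6,9); take (13,14); take (17,18); take (18,19).
Selected: (1,2) (2,6) (6,9) (13,14) (17,18) (18,19)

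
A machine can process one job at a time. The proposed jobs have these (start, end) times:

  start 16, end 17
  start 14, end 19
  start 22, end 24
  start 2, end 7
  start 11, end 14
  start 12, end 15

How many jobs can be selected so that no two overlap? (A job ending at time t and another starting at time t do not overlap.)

By end time: (2,7), (11,14), (12,15), (16,17), (14,19), (22,24).
Pick (2,7); next start ≥ 7 → (11,14); next start ≥ 14 → (16,17); next start ≥ 17 → (22,24).
Selected 4 jobs.

4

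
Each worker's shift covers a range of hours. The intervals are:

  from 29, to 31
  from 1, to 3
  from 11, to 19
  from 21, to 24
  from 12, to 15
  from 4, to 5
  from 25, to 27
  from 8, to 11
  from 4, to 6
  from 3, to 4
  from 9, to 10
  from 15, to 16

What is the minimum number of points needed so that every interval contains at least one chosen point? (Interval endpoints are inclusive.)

7

By right end: [1,3]  [3,4]  [4,5]  [4,6]  [9,10]  [8,11]  [12,15]  [15,16]  [11,19]  [21,24]  [25,27]  [29,31]
[1,3] uncovered → point at 3; [4,5] uncovered → point at 5; [9,10] uncovered → point at 10; [12,15] uncovered → point at 15; [21,24] uncovered → point at 24; [25,27] uncovered → point at 27; [29,31] uncovered → point at 31.
Points: 3, 5, 10, 15, 24, 27, 31 (7 total).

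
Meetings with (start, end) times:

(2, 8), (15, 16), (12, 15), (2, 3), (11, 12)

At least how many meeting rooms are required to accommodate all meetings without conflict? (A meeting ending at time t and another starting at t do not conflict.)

The answer is the maximum number of intervals overlapping at any instant.
starts: [2, 2, 11, 12, 15]
ends:   [3, 8, 12, 15, 16]
s2→1 s2→2  — peak 2.

2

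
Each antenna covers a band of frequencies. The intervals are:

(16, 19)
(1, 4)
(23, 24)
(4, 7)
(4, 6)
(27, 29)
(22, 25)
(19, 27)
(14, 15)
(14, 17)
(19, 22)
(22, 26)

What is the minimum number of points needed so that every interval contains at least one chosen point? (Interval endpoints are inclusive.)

Sort by right endpoint; whenever an interval is uncovered, place a point at its right end.
By right end: [1,4]  [4,6]  [4,7]  [14,15]  [14,17]  [16,19]  [19,22]  [23,24]  [22,25]  [22,26]  [19,27]  [27,29]
[1,4] uncovered → point at 4; [14,15] uncovered → point at 15; [16,19] uncovered → point at 19; [23,24] uncovered → point at 24; [27,29] uncovered → point at 29.
Points: 4, 15, 19, 24, 29 (5 total).

5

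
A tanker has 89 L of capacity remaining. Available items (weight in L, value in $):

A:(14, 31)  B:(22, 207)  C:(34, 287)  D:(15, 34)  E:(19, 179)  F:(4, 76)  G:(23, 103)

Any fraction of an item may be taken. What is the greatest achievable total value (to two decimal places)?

793.78

Sort by value per unit weight and fill in that order.
Ratios (sorted): F 19.00, E 9.42, B 9.41, C 8.44, G 4.48, D 2.27, A 2.21
take F (4 @ 76); take E (19 @ 179); take B (22 @ 207); take C (34 @ 287); take 10/23 of G → 44.78. Capacity used 89/89.
Total value = 793.78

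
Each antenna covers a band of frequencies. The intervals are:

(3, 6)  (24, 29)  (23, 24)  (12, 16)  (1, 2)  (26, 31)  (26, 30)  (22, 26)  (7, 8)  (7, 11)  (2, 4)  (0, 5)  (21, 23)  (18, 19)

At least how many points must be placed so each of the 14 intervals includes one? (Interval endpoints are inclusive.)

7

Sort by right endpoint; whenever an interval is uncovered, place a point at its right end.
By right end: [1,2]  [2,4]  [0,5]  [3,6]  [7,8]  [7,11]  [12,16]  [18,19]  [21,23]  [23,24]  [22,26]  [24,29]  [26,30]  [26,31]
[1,2] uncovered → point at 2; [3,6] uncovered → point at 6; [7,8] uncovered → point at 8; [12,16] uncovered → point at 16; [18,19] uncovered → point at 19; [21,23] uncovered → point at 23; [24,29] uncovered → point at 29.
Points: 2, 6, 8, 16, 19, 23, 29 (7 total).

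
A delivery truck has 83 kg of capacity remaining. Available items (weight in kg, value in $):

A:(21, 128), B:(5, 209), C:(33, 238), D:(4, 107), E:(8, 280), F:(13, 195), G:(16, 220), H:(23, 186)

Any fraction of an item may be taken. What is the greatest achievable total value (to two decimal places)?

1297.97

Greedy by value/weight ratio, highest first.
Order: B (209/5=41.80) > E (280/8=35.00) > D (107/4=26.75) > F (195/13=15.00) > G (220/16=13.75) > H (186/23=8.09) > C (238/33=7.21) > A (128/21=6.10)
Fill: take B (5 @ 209) → take E (8 @ 280) → take D (4 @ 107) → take F (13 @ 195) → take G (16 @ 220) → take H (23 @ 186) → take 14/33 of C → 100.97; 83/83 used.
Total value = 1297.97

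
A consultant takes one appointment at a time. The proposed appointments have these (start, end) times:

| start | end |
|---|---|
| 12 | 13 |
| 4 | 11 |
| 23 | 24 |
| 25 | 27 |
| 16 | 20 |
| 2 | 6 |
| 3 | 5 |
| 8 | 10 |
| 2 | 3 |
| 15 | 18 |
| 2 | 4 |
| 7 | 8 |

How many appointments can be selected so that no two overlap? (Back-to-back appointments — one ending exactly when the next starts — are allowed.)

8

By end time: (2,3), (2,4), (3,5), (2,6), (7,8), (8,10), (4,11), (12,13), (15,18), (16,20), (23,24), (25,27).
Pick (2,3); next start ≥ 3 → (3,5); next start ≥ 5 → (7,8); next start ≥ 8 → (8,10); next start ≥ 10 → (12,13); next start ≥ 13 → (15,18); next start ≥ 18 → (23,24); next start ≥ 24 → (25,27).
Selected 8 appointments.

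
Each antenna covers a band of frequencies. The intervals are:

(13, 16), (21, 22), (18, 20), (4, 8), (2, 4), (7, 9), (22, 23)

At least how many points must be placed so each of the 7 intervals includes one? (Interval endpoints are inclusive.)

5

Sort by right endpoint; whenever an interval is uncovered, place a point at its right end.
Sorted: [2,4] [4,8] [7,9] [13,16] [18,20] [21,22] [22,23]
{[2,4],[4,8]} hit by 4; {[7,9]} hit by 9; {[13,16]} hit by 16; {[18,20]} hit by 20; {[21,22],[22,23]} hit by 22.
Points: 4, 9, 16, 20, 22 (5 total).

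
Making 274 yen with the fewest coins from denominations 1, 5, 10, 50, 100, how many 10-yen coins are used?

Use the largest denomination that fits, subtract, and repeat.
274 − 2×100→74 − 1×50→24 − 2×10→4 − 4×1→0
Count of 10: 2

2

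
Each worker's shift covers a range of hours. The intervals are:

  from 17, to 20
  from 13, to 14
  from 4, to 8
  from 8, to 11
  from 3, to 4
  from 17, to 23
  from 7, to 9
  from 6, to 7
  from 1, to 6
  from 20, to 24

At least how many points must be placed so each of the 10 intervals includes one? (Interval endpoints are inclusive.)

5

Sorted: [3,4] [1,6] [6,7] [4,8] [7,9] [8,11] [13,14] [17,20] [17,23] [20,24]
{[3,4],[1,6]} hit by 4; {[6,7],[4,8],[7,9]} hit by 7; {[8,11]} hit by 11; {[13,14]} hit by 14; {[17,20],[17,23],[20,24]} hit by 20.
Points: 4, 7, 11, 14, 20 (5 total).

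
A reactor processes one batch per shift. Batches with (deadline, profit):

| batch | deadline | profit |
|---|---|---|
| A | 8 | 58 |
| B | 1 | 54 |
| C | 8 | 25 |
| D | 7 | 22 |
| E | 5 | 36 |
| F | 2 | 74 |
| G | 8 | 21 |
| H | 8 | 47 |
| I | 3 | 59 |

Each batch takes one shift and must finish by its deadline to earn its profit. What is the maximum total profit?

Sort by profit descending; place each in the latest free slot ≤ its deadline.
By profit: F(d2,74), I(d3,59), A(d8,58), B(d1,54), H(d8,47), E(d5,36), C(d8,25), D(d7,22), G(d8,21)
F→slot 2; I→slot 3; A→slot 8; B→slot 1; H→slot 7; E→slot 5; C→slot 6; D→slot 4; G skipped.
Profit = 54 + 74 + 59 + 22 + 36 + 25 + 47 + 58 = 375

375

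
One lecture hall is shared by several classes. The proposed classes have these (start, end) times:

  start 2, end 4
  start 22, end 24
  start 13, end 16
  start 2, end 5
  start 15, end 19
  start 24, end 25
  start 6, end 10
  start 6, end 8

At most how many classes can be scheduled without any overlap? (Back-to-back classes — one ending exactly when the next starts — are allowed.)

5

Sorted by end: (2,4)  (2,5)  (6,8)  (6,10)  (13,16)  (15,19)  (22,24)  (24,25)
take (2,4); take (6,8); take (13,16); skip (15,19); take (22,24); take (24,25).
Selected 5 classes.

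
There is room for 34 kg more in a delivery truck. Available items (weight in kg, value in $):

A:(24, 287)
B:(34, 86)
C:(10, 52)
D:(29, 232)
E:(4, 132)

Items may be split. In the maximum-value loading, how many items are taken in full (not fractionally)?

Ratios (sorted): E 33.00, A 11.96, D 8.00, C 5.20, B 2.53
take E (4 @ 132); take A (24 @ 287); take 6/29 of D → 48.00. Capacity used 34/34.
2 item(s) taken whole; one partial (take 6/29 of D).

2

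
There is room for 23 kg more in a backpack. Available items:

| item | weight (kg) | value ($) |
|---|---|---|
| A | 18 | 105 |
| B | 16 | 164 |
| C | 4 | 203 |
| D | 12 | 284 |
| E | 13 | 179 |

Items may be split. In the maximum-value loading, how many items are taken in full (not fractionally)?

2

Ratios (sorted): C 50.75, D 23.67, E 13.77, B 10.25, A 5.83
take C (4 @ 203); take D (12 @ 284); take 7/13 of E → 96.38. Capacity used 23/23.
2 item(s) taken whole; one partial (take 7/13 of E).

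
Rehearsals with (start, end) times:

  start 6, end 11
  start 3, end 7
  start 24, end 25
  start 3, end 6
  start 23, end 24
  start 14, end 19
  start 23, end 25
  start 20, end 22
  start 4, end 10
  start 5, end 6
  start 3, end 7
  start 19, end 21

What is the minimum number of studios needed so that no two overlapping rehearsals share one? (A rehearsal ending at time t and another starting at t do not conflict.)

The answer is the maximum number of intervals overlapping at any instant.
starts: [3, 3, 3, 4, 5, 6, 14, 19, 20, 23, 23, 24]
ends:   [6, 6, 7, 7, 10, 11, 19, 21, 22, 24, 25, 25]
s3→1 s3→2 s3→3 s4→4 s5→5  — peak 5.

5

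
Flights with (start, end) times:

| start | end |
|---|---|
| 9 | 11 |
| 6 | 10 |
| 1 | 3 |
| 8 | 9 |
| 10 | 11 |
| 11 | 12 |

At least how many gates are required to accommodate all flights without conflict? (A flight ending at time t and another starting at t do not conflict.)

The answer is the maximum number of intervals overlapping at any instant.
Events (time:±→running): 1:+→1 3:-→0 6:+→1 8:+→2 … peak 2.

2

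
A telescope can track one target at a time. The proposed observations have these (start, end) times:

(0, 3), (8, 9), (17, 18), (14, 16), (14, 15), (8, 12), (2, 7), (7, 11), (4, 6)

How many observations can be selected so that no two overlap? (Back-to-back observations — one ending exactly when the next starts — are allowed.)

Sorted by end: (0,3)  (4,6)  (2,7)  (8,9)  (7,11)  (8,12)  (14,15)  (14,16)  (17,18)
take (0,3); take (4,6); take (8,9); take (14,15); take (17,18).
Selected 5 observations.

5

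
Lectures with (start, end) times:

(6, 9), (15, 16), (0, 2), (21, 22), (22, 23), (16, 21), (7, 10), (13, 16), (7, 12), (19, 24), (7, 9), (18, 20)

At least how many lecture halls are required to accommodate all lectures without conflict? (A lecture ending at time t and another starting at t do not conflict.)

The answer is the maximum number of intervals overlapping at any instant.
starts: [0, 6, 7, 7, 7, 13, 15, 16, 18, 19, 21, 22]
ends:   [2, 9, 9, 10, 12, 16, 16, 20, 21, 22, 23, 24]
s0→1 e2→0 s6→1 s7→2 s7→3 s7→4  — peak 4.

4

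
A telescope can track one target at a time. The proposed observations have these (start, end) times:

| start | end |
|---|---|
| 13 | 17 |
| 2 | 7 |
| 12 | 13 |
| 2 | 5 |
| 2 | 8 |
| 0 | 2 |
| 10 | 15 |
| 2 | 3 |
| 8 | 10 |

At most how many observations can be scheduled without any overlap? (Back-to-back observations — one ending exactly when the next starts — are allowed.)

By end time: (0,2), (2,3), (2,5), (2,7), (2,8), (8,10), (12,13), (10,15), (13,17).
Pick (0,2); next start ≥ 2 → (2,3); next start ≥ 3 → (8,10); next start ≥ 10 → (12,13); next start ≥ 13 → (13,17).
Selected 5 observations.

5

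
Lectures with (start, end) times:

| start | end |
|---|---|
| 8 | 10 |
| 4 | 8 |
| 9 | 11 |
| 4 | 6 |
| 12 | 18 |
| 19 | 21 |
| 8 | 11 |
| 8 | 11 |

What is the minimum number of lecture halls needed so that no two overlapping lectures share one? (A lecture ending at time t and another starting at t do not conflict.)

4

starts: [4, 4, 8, 8, 8, 9, 12, 19]
ends:   [6, 8, 10, 11, 11, 11, 18, 21]
s4→1 s4→2 e6→1 e8→0 s8→1 s8→2 s8→3 s9→4  — peak 4.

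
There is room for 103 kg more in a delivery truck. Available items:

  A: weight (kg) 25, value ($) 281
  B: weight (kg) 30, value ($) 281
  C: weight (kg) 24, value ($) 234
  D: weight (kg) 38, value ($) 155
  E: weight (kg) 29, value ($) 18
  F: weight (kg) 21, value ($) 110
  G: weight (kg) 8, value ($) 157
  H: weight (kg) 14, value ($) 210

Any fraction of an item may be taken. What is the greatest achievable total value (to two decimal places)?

Sort by value per unit weight and fill in that order.
Order: G (157/8=19.62) > H (210/14=15.00) > A (281/25=11.24) > C (234/24=9.75) > B (281/30=9.37) > F (110/21=5.24) > D (155/38=4.08) > E (18/29=0.62)
Fill: take G (8 @ 157) → take H (14 @ 210) → take A (25 @ 281) → take C (24 @ 234) → take B (30 @ 281) → take 2/21 of F → 10.48; 103/103 used.
Total value = 1173.48

1173.48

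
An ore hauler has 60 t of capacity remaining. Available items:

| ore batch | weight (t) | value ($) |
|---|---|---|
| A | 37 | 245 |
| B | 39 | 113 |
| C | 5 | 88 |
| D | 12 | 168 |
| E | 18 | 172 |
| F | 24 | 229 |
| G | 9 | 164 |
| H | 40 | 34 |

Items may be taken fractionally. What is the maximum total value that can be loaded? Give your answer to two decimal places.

744.67

Ratios (sorted): G 18.22, C 17.60, D 14.00, E 9.56, F 9.54, A 6.62, B 2.90, H 0.85
take G (9 @ 164); take C (5 @ 88); take D (12 @ 168); take E (18 @ 172); take 16/24 of F → 152.67. Capacity used 60/60.
Total value = 744.67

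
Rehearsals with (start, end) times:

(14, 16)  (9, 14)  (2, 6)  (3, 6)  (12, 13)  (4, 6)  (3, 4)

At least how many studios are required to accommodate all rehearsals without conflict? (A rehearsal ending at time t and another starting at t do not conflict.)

3

Events (time:±→running): 2:+→1 3:+→2 3:+→3 … peak 3.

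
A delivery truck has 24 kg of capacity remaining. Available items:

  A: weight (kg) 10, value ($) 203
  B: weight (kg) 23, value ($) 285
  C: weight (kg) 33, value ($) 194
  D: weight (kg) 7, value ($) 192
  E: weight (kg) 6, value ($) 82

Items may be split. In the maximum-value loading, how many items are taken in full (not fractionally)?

Order: D (192/7=27.43) > A (203/10=20.30) > E (82/6=13.67) > B (285/23=12.39) > C (194/33=5.88)
Fill: take D (7 @ 192) → take A (10 @ 203) → take E (6 @ 82) → take 1/23 of B → 12.39; 24/24 used.
3 item(s) taken whole; one partial (take 1/23 of B).

3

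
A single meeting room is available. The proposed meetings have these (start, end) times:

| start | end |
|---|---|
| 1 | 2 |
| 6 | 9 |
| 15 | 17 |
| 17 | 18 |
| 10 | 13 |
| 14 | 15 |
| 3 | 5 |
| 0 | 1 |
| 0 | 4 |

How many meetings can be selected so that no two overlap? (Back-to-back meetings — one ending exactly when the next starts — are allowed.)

8

Order by finish time; keep every interval that doesn't clash with the previous kept one.
By end time: (0,1), (1,2), (0,4), (3,5), (6,9), (10,13), (14,15), (15,17), (17,18).
Pick (0,1); next start ≥ 1 → (1,2); next start ≥ 2 → (3,5); next start ≥ 5 → (6,9); next start ≥ 9 → (10,13); next start ≥ 13 → (14,15); next start ≥ 15 → (15,17); next start ≥ 17 → (17,18).
Selected 8 meetings.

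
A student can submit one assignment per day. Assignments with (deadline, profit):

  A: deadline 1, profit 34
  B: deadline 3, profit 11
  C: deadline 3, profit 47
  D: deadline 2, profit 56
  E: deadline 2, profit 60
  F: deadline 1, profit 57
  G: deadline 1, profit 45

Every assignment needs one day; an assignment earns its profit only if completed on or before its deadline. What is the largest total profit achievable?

Take jobs in profit order; each goes to the latest open slot no later than its deadline.
By profit: E(d2,60), F(d1,57), D(d2,56), C(d3,47), G(d1,45), A(d1,34), B(d3,11)
E→slot 2; F→slot 1; D skipped; C→slot 3; G skipped; A skipped; B skipped.
Profit = 57 + 60 + 47 = 164

164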